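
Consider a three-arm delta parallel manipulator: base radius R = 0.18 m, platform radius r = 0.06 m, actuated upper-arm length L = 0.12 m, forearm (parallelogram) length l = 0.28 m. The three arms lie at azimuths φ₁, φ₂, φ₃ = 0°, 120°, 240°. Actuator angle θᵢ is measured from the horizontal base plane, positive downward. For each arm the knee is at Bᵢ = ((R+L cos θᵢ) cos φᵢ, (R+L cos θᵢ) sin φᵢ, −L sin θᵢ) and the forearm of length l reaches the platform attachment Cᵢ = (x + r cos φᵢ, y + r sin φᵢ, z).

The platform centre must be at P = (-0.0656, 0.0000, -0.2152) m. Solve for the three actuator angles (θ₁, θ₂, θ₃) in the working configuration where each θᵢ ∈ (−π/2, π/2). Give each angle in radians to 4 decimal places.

arm 1 (φ=0.0°): x'=-0.0656, y'=0.0000
  e−x'=0.1856;  (l²−L²−(e−x')²−y'²−z²)/2L = -0.0698
  √(A²+B²)=0.2842;  θ1 = -0.8591+1.8191 ≈ 0.9599
φ2=120.0° → target in arm frame (0.0328, 0.0568)
  A cos θ + B sin θ = C:  0.0872·cos θ + -0.2152·sin θ = 0.0286
  √(A²+B²)=0.2322;  θ2 = -1.1858+1.4474 ≈ 0.2616
φ3=240.0° → target in arm frame (0.0328, -0.0568)
  A=0.0872, B=-0.2152, C=(l²−L²−A²−y'²−z²)/(2L)=0.0286
  √(A²+B²)=0.2322;  θ3 = -1.1858+1.4474 ≈ 0.2616

θ₁ = 0.9599, θ₂ = 0.2616, θ₃ = 0.2616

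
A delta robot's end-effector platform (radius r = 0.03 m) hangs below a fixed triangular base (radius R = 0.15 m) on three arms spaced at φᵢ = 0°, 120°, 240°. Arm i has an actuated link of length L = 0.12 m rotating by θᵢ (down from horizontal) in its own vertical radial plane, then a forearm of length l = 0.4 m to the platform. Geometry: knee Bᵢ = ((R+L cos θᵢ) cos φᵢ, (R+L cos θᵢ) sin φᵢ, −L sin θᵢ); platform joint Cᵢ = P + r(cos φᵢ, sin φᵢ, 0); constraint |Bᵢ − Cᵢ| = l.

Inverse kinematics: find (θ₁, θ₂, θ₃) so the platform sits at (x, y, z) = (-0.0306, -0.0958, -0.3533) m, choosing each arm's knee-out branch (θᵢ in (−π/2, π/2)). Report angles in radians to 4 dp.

φ1=0.0° → target in arm frame (-0.0306, -0.0958)
  A=0.1506, B=-0.3533, C=(l²−L²−A²−y'²−z²)/(2L)=-0.0462
  √(A²+B²)=0.3841;  θ1 = -1.1679+1.6913 ≈ 0.5234
rotate P by −φ2: (-0.0677, 0.0744, -0.3533)
  A cos θ + B sin θ = C:  0.1877·cos θ + -0.3533·sin θ = -0.0832
  θ2 = atan2(B,A) + arccos(C/0.4000) = 0.6979
rotate P by −φ3: (0.0983, 0.0214, -0.3533)
  e−x'=0.0217;  (l²−L²−(e−x')²−y'²−z²)/2L = 0.0827
  θ3 = atan2(B,A) + arccos(C/0.3540) = -0.1744

θ₁ = 0.5234, θ₂ = 0.6979, θ₃ = -0.1744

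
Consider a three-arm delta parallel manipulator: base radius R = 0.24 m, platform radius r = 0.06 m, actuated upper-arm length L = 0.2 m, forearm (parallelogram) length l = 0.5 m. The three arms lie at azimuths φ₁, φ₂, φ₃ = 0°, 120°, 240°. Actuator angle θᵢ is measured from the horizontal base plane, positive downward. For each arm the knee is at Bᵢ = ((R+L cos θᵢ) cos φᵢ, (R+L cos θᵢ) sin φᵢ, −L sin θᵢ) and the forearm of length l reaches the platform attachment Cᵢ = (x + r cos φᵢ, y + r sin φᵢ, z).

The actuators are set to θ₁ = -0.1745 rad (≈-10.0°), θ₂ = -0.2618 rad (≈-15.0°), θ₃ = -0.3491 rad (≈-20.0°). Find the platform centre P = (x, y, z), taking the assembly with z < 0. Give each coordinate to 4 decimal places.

(-0.0107, -0.0059, -0.2811)

O1 = (0.3770·cos0.0°, 0.3770·sin0.0°, 0.0347) = (0.3770, 0.0000, 0.0347)
arm 2 at φ=120.0°: (R−r)+L cos θ2 = 0.3732;  O2 = (-0.1866, 0.3232, 0.0518)
O3 = (0.3679·cos240.0°, 0.3679·sin240.0°, 0.0684) = (-0.1840, -0.3186, 0.0684)
subtract pairs → two planes through P
linear system: -1.1271x+0.6464y = -0.0014−0.0341z; -1.1219x+-0.6373y = -0.0032−0.0674z
Cramer: x(z) = 0.0021+0.0452z;  y(z) = 0.0015+0.0261z
quadratic in z: (1.0027)z²+(-0.1033)z+(-0.1082)=0, √Δ=0.6669 → z ∈ {-0.2811, 0.3841}; z = -0.2811 (taking z<0)
x = -0.0107, y = -0.0059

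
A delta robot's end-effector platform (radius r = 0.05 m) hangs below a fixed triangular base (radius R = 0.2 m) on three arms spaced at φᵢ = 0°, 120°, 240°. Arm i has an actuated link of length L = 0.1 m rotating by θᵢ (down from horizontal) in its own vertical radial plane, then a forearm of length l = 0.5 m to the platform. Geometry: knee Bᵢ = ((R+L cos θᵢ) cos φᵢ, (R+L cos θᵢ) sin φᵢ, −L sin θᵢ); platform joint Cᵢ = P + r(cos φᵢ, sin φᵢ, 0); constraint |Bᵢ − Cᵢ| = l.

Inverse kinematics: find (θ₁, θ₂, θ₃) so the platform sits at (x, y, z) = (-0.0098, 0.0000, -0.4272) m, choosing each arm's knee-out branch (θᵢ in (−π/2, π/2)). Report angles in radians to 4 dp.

θ₁ = 0.0000, θ₂ = -0.0875, θ₃ = -0.0875

φ1=0.0° → target in arm frame (-0.0098, 0.0000)
  A cos θ + B sin θ = C:  0.1598·cos θ + -0.4272·sin θ = 0.1598
  θ1 = atan2(B,A) + arccos(C/0.4561) = 0.0000
φ2=120.0° → target in arm frame (0.0049, 0.0085)
  A=0.1451, B=-0.4272, C=(l²−L²−A²−y'²−z²)/(2L)=0.1819
  √(A²+B²)=0.4512;  θ2 = -1.2434+1.1559 ≈ -0.0875
arm 3 (φ=240.0°): x'=0.0049, y'=-0.0085
  A=0.1451, B=-0.4272, C=(l²−L²−A²−y'²−z²)/(2L)=0.1819
  γ=atan2(-0.4272,0.1451)=-1.2434;  ψ=arccos(0.4031)=1.1559;  θ3=γ+ψ≈-0.0875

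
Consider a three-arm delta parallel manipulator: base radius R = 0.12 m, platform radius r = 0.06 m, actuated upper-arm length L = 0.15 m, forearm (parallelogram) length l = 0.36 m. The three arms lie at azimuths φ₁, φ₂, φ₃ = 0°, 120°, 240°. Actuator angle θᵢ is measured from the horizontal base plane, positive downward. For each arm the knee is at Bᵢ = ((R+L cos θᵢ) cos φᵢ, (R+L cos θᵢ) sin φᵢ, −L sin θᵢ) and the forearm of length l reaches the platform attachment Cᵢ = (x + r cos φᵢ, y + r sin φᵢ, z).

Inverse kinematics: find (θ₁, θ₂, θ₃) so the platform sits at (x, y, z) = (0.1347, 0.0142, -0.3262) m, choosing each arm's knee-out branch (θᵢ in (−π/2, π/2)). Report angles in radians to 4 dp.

φ1=0.0° → target in arm frame (0.1347, 0.0142)
  e−x'=-0.0747;  (l²−L²−(e−x')²−y'²−z²)/2L = -0.0170
  γ=atan2(-0.3262,-0.0747)=-1.7959;  ψ=arccos(-0.0507)=1.6215;  θ1=γ+ψ≈-0.1744
arm 2 (φ=120.0°): x'=-0.0551, y'=-0.1238
  e−x'=0.1151;  (l²−L²−(e−x')²−y'²−z²)/2L = -0.0929
  γ=atan2(-0.3262,0.1151)=-1.2317;  ψ=arccos(-0.2685)=1.8426;  θ2=γ+ψ≈0.6109
rotate P by −φ3: (-0.0796, 0.1096, -0.3262)
  A=0.1396, B=-0.3262, C=(l²−L²−A²−y'²−z²)/(2L)=-0.1027
  θ3 = atan2(B,A) + arccos(C/0.3548) = 0.6981

θ₁ = -0.1744, θ₂ = 0.6109, θ₃ = 0.6981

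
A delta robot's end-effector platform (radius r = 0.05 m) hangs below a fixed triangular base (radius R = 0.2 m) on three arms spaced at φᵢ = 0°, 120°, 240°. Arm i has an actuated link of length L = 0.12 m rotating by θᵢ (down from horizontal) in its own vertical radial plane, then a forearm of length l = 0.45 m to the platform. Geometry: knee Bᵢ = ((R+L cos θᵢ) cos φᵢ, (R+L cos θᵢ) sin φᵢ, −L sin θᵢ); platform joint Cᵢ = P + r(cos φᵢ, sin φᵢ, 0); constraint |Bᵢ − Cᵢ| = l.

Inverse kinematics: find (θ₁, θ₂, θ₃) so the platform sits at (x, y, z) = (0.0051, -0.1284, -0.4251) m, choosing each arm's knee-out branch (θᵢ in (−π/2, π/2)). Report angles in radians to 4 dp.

θ₁ = 0.6115, θ₂ = 1.1348, θ₃ = 0.0875

rotate P by −φ1: (0.0051, -0.1284, -0.4251)
  A cos θ + B sin θ = C:  0.1449·cos θ + -0.4251·sin θ = -0.1254
  √(A²+B²)=0.4491;  θ1 = -1.2423+1.8537 ≈ 0.6115
arm 2 (φ=120.0°): x'=-0.1137, y'=0.0598
  e−x'=0.2637;  (l²−L²−(e−x')²−y'²−z²)/2L = -0.2739
  √(A²+B²)=0.5003;  θ2 = -1.0155+2.1503 ≈ 1.1348
φ3=240.0° → target in arm frame (0.1086, 0.0686)
  e−x'=0.0414;  (l²−L²−(e−x')²−y'²−z²)/2L = 0.0040
  √(A²+B²)=0.4271;  θ3 = -1.4738+1.5613 ≈ 0.0875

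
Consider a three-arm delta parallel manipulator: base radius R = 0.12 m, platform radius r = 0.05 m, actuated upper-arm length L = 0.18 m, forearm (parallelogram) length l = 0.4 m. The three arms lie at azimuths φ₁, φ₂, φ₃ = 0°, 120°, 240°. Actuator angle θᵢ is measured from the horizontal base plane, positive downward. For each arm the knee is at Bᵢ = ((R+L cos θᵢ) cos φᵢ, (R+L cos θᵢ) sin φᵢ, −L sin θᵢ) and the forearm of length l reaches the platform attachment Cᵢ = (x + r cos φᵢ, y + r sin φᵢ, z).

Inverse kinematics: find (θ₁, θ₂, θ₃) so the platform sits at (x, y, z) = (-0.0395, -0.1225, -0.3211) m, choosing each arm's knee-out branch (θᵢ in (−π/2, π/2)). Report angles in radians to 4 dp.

arm 1 (φ=0.0°): x'=-0.0395, y'=-0.1225
  A=0.1095, B=-0.3211, C=(l²−L²−A²−y'²−z²)/(2L)=-0.0069
  θ1 = atan2(B,A) + arccos(C/0.3393) = 0.3491
arm 2 (φ=120.0°): x'=-0.0863, y'=0.0955
  A cos θ + B sin θ = C:  0.1563·cos θ + -0.3211·sin θ = -0.0252
  θ2 = atan2(B,A) + arccos(C/0.3571) = 0.5236
φ3=240.0° → target in arm frame (0.1258, 0.0270)
  e−x'=-0.0558;  (l²−L²−(e−x')²−y'²−z²)/2L = 0.0573
  γ=atan2(-0.3211,-0.0558)=-1.7430;  ψ=arccos(0.1760)=1.3939;  θ3=γ+ψ≈-0.3491

θ₁ = 0.3491, θ₂ = 0.5236, θ₃ = -0.3491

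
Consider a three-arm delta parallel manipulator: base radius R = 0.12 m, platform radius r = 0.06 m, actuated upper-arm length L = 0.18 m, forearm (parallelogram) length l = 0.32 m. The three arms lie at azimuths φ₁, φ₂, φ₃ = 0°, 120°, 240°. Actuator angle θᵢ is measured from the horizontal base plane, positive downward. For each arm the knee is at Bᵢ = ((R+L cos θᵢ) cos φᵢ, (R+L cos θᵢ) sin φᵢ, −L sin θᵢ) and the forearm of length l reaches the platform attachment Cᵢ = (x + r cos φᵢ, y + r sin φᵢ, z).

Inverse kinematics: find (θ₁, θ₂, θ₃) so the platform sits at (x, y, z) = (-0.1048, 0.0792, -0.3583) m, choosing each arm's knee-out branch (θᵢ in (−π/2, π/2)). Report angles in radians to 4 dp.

rotate P by −φ1: (-0.1048, 0.0792, -0.3583)
  e−x'=0.1648;  (l²−L²−(e−x')²−y'²−z²)/2L = -0.2550
  γ=atan2(-0.3583,0.1648)=-1.1397;  ψ=arccos(-0.6467)=2.2740;  θ1=γ+ψ≈1.1343
φ2=120.0° → target in arm frame (0.1210, 0.0512)
  e−x'=-0.0610;  (l²−L²−(e−x')²−y'²−z²)/2L = -0.1798
  θ2 = atan2(B,A) + arccos(C/0.3635) = 0.3488
rotate P by −φ3: (-0.0162, -0.1304, -0.3583)
  A cos θ + B sin θ = C:  0.0762·cos θ + -0.3583·sin θ = -0.2255
  √(A²+B²)=0.3663;  θ3 = -1.3613+2.2339 ≈ 0.8726

θ₁ = 1.1343, θ₂ = 0.3488, θ₃ = 0.8726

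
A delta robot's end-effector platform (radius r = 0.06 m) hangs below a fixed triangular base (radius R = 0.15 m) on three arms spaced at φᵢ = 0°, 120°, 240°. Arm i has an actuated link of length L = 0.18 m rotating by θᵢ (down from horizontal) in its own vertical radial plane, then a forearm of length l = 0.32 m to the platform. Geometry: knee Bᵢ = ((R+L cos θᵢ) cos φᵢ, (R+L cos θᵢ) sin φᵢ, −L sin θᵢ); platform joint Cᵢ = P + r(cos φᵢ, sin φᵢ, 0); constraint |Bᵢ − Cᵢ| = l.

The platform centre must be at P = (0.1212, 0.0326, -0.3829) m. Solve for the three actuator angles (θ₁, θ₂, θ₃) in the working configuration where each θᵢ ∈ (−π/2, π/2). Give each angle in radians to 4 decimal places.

φ1=0.0° → target in arm frame (0.1212, 0.0326)
  A cos θ + B sin θ = C:  -0.0312·cos θ + -0.3829·sin θ = -0.2185
  γ=atan2(-0.3829,-0.0312)=-1.6521;  ψ=arccos(-0.5687)=2.1757;  θ1=γ+ψ≈0.5236
φ2=120.0° → target in arm frame (-0.0324, -0.1213)
  A cos θ + B sin θ = C:  0.1224·cos θ + -0.3829·sin θ = -0.2953
  √(A²+B²)=0.4020;  θ2 = -1.2615+2.3957 ≈ 1.1343
arm 3 (φ=240.0°): x'=-0.0888, y'=0.0887
  e−x'=0.1788;  (l²−L²−(e−x')²−y'²−z²)/2L = -0.3235
  γ=atan2(-0.3829,0.1788)=-1.1339;  ψ=arccos(-0.7655)=2.4425;  θ3=γ+ψ≈1.3087

θ₁ = 0.5236, θ₂ = 1.1343, θ₃ = 1.3087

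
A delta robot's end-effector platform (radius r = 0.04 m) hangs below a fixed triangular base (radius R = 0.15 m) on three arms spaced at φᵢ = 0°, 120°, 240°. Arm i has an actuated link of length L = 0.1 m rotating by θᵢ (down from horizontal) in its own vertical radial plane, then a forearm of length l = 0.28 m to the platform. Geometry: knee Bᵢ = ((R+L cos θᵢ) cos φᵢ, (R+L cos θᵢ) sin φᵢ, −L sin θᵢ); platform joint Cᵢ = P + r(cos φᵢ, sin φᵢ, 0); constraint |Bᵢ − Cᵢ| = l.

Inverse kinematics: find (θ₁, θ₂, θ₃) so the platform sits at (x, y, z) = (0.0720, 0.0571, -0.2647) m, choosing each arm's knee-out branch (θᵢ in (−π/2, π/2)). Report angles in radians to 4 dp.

φ1=0.0° → target in arm frame (0.0720, 0.0571)
  A=0.0380, B=-0.2647, C=(l²−L²−A²−y'²−z²)/(2L)=-0.0319
  θ1 = atan2(B,A) + arccos(C/0.2674) = 0.2620
arm 2 (φ=120.0°): x'=0.0135, y'=-0.0909
  A cos θ + B sin θ = C:  0.0965·cos θ + -0.2647·sin θ = -0.0963
  γ=atan2(-0.2647,0.0965)=-1.2210;  ψ=arccos(-0.3416)=1.9194;  θ2=γ+ψ≈0.6984
arm 3 (φ=240.0°): x'=-0.0855, y'=0.0338
  e−x'=0.1955;  (l²−L²−(e−x')²−y'²−z²)/2L = -0.2050
  θ3 = atan2(B,A) + arccos(C/0.3290) = 1.3088

θ₁ = 0.2620, θ₂ = 0.6984, θ₃ = 1.3088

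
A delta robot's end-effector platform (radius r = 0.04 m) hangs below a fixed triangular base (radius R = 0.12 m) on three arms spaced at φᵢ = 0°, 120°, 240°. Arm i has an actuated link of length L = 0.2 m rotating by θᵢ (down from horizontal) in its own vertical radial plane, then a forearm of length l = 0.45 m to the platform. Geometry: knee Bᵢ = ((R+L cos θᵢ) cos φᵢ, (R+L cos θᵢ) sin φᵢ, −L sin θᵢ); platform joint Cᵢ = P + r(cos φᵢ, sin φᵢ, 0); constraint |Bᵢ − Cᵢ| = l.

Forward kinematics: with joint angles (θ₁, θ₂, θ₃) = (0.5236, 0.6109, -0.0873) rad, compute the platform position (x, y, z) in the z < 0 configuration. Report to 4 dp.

(-0.0513, -0.1232, -0.4076)

arm 1 at φ=0.0°: e+L cos θ1 = 0.2532;  centre 1 = (0.2532, 0.0000, -0.1000)
centre 2 = (0.2438·cos120.0°, 0.2438·sin120.0°, -0.1147) = (-0.1219, 0.2112, -0.1147)
φ3=240.0°: virtual centre (-0.1396, -0.2418, 0.0174), radius l
subtract pairs → two planes through P
linear system: -0.7502x+0.4223y = -0.0015−-0.0294z; -0.7856x+-0.4837y = 0.0042−0.2349z
det = 0.6947;  x = -0.0015+0.1223z,  y = -0.0062+0.2870z
into |P−centre ₁|² = l²: 1.0973z² + 0.1341z + -0.1276 = 0;  Δ = 0.5780;  z = -0.4076 or 0.2853 → z<0 root = -0.4076
x = -0.0513, y = -0.1232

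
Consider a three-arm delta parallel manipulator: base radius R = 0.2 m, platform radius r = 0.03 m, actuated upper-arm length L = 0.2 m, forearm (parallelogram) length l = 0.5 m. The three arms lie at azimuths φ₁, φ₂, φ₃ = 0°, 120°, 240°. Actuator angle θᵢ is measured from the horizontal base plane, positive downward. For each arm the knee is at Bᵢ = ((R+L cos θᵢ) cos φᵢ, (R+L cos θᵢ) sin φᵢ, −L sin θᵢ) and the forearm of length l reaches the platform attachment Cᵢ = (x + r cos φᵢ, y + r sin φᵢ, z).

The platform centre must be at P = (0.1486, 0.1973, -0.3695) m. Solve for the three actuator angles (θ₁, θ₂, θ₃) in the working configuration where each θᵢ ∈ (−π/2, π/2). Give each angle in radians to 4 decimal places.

arm 1 (φ=0.0°): x'=0.1486, y'=0.1973
  A cos θ + B sin θ = C:  0.0214·cos θ + -0.3695·sin θ = 0.0852
  √(A²+B²)=0.3701;  θ1 = -1.5129+1.3385 ≈ -0.1745
φ2=120.0° → target in arm frame (0.0966, -0.2273)
  e−x'=0.0734;  (l²−L²−(e−x')²−y'²−z²)/2L = 0.0410
  θ2 = atan2(B,A) + arccos(C/0.3767) = 0.0872
φ3=240.0° → target in arm frame (-0.2452, 0.0300)
  A=0.4152, B=-0.3695, C=(l²−L²−A²−y'²−z²)/(2L)=-0.2495
  γ=atan2(-0.3695,0.4152)=-0.7273;  ψ=arccos(-0.4489)=2.0363;  θ3=γ+ψ≈1.3091

θ₁ = -0.1745, θ₂ = 0.0872, θ₃ = 1.3091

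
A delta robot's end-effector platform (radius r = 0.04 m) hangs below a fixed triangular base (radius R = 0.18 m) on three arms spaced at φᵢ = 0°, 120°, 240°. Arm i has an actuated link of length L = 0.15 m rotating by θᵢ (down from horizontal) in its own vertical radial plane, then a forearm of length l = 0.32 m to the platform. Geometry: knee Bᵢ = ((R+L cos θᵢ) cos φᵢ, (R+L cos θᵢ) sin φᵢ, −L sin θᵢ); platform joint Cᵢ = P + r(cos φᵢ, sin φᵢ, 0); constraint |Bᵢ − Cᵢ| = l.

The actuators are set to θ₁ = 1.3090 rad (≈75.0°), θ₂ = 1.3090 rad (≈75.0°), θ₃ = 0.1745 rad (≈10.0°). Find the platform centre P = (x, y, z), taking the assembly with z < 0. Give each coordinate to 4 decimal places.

centre 1 = (0.1788·cos0.0°, 0.1788·sin0.0°, -0.1449) = (0.1788, 0.0000, -0.1449)
arm 2 at φ=120.0°: (R−r)+L cos θ2 = 0.1788;  centre 2 = (-0.0894, 0.1549, -0.1449)
φ3=240.0°: virtual centre (-0.1439, -0.2492, -0.0260), radius l
subtract pairs → two planes through P
linear system: -0.5365x+0.3097y = 0.0000−0.0000z; -0.6454x+-0.4983y = 0.0305−0.2377z
Cramer: x(z) = -0.0202+0.1576z;  y(z) = -0.0350+0.2729z
sphere 1 gives Az²+Bz+C=0 with A=1.0993, B=0.2079, C=-0.0406;  B²−4AC=0.2216;  roots -0.3087, 0.1195;  negative root z = -0.3087
x = -0.0689, y = -0.1193

(-0.0689, -0.1193, -0.3087)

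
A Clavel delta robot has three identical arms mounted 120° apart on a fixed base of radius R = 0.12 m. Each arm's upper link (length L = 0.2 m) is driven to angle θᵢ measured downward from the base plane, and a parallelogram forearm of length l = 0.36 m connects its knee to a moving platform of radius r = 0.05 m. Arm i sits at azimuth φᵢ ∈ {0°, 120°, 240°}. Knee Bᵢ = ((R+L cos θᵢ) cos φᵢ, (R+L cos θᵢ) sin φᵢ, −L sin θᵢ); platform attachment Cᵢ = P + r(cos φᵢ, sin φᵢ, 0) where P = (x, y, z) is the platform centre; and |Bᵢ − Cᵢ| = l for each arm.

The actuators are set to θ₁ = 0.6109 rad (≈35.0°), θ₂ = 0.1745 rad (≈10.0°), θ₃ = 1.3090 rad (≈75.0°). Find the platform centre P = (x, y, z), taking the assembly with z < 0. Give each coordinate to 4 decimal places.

(0.0461, 0.2027, -0.3455)

arm 1 at φ=0.0°: (R−r)+L cos θ1 = 0.2338;  O1 = (0.2338, 0.0000, -0.1147)
φ2=120.0°: virtual centre (-0.1335, 0.2312, -0.0347), radius l
φ3=240.0°: virtual centre (-0.0609, -0.1055, -0.1932), radius l
|O₂|²−|O₁|² = 0.0046;  |O₃|²−|O₁|² = -0.0157
linear system: -0.7346x+0.4624y = 0.0046−0.1600z; -0.5894x+-0.2109y = -0.0157−-0.1569z
det = 0.4275;  x = 0.0147+-0.0908z,  y = 0.0334+-0.4903z
into |P−O₁|² = l²: 1.2486z² + 0.2365z + -0.0673 = 0;  Δ = 0.3921;  z = -0.3455 or 0.1560 → z<0 root = -0.3455
x = 0.0461, y = 0.2027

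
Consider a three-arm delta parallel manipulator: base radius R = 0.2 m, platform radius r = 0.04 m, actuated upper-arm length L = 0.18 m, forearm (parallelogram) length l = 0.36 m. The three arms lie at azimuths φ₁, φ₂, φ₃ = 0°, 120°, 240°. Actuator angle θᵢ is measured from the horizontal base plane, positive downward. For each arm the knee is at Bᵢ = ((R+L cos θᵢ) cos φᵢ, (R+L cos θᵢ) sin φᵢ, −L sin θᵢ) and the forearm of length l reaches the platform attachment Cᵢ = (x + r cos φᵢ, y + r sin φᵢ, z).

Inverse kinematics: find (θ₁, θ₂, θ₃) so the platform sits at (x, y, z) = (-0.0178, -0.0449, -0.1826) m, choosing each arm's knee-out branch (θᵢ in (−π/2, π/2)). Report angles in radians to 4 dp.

rotate P by −φ1: (-0.0178, -0.0449, -0.1826)
  e−x'=0.1778;  (l²−L²−(e−x')²−y'²−z²)/2L = 0.0840
  γ=atan2(-0.1826,0.1778)=-0.7987;  ψ=arccos(0.3295)=1.2351;  θ1=γ+ψ≈0.4363
φ2=120.0° → target in arm frame (-0.0300, 0.0379)
  A cos θ + B sin θ = C:  0.1900·cos θ + -0.1826·sin θ = 0.0731
  θ2 = atan2(B,A) + arccos(C/0.2635) = 0.5240
rotate P by −φ3: (0.0478, 0.0070, -0.1826)
  e−x'=0.1122;  (l²−L²−(e−x')²−y'²−z²)/2L = 0.1423
  γ=atan2(-0.1826,0.1122)=-1.0198;  ψ=arccos(0.6638)=0.8449;  θ3=γ+ψ≈-0.1748

θ₁ = 0.4363, θ₂ = 0.5240, θ₃ = -0.1748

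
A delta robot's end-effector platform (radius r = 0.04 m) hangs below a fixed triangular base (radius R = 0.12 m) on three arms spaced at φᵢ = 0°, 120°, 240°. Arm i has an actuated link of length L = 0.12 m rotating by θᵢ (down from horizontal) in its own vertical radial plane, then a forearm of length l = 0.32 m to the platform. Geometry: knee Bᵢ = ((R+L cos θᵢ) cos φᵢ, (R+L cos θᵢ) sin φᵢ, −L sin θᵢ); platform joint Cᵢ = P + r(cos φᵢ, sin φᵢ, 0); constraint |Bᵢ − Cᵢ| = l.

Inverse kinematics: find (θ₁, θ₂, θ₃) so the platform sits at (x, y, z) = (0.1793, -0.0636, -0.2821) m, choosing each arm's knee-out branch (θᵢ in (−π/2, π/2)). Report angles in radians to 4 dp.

rotate P by −φ1: (0.1793, -0.0636, -0.2821)
  e−x'=-0.0993;  (l²−L²−(e−x')²−y'²−z²)/2L = -0.0229
  γ=atan2(-0.2821,-0.0993)=-1.9093;  ψ=arccos(-0.0764)=1.6473;  θ1=γ+ψ≈-0.2620
arm 2 (φ=120.0°): x'=-0.1447, y'=-0.1235
  e−x'=0.2247;  (l²−L²−(e−x')²−y'²−z²)/2L = -0.2389
  θ2 = atan2(B,A) + arccos(C/0.3607) = 1.3966
φ3=240.0° → target in arm frame (-0.0346, 0.1871)
  A=0.1146, B=-0.2821, C=(l²−L²−A²−y'²−z²)/(2L)=-0.1654
  γ=atan2(-0.2821,0.1146)=-1.1850;  ψ=arccos(-0.5434)=2.1452;  θ3=γ+ψ≈0.9602

θ₁ = -0.2620, θ₂ = 1.3966, θ₃ = 0.9602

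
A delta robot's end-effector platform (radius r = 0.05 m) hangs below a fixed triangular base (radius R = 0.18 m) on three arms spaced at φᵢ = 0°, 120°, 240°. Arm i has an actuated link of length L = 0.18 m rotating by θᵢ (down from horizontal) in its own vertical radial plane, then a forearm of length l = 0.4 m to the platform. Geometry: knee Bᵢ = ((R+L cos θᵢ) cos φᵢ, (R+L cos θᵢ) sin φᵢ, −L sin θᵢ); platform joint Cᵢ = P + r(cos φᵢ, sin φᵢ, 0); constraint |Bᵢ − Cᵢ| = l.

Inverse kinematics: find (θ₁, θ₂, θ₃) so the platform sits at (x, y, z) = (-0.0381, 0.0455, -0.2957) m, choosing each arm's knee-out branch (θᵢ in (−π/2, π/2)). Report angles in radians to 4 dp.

arm 1 (φ=0.0°): x'=-0.0381, y'=0.0455
  e−x'=0.1681;  (l²−L²−(e−x')²−y'²−z²)/2L = 0.0273
  √(A²+B²)=0.3401;  θ1 = -1.0539+1.4904 ≈ 0.4365
rotate P by −φ2: (0.0585, 0.0102, -0.2957)
  A cos θ + B sin θ = C:  0.0715·cos θ + -0.2957·sin θ = 0.0970
  θ2 = atan2(B,A) + arccos(C/0.3042) = -0.0873
rotate P by −φ3: (-0.0204, -0.0557, -0.2957)
  A cos θ + B sin θ = C:  0.1504·cos θ + -0.2957·sin θ = 0.0401
  θ3 = atan2(B,A) + arccos(C/0.3317) = 0.3491

θ₁ = 0.4365, θ₂ = -0.0873, θ₃ = 0.3491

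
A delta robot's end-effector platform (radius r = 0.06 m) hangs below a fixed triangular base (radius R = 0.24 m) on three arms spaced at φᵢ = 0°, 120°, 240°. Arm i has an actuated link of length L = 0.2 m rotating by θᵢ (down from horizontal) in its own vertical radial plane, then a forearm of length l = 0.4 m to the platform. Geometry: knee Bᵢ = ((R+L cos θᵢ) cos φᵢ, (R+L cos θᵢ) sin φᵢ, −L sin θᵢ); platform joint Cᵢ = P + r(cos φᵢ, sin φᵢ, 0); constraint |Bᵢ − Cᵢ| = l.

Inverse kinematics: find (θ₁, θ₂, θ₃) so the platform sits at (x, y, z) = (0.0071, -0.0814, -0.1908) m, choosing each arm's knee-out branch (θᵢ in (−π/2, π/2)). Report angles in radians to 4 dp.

θ₁ = 0.2615, θ₂ = 0.7856, θ₃ = -0.3494

rotate P by −φ1: (0.0071, -0.0814, -0.1908)
  A cos θ + B sin θ = C:  0.1729·cos θ + -0.1908·sin θ = 0.1177
  γ=atan2(-0.1908,0.1729)=-0.8346;  ψ=arccos(0.4571)=1.0961;  θ1=γ+ψ≈0.2615
φ2=120.0° → target in arm frame (-0.0740, 0.0346)
  e−x'=0.2540;  (l²−L²−(e−x')²−y'²−z²)/2L = 0.0447
  γ=atan2(-0.1908,0.2540)=-0.6442;  ψ=arccos(0.1406)=1.4298;  θ2=γ+ψ≈0.7856
φ3=240.0° → target in arm frame (0.0669, 0.0468)
  A cos θ + B sin θ = C:  0.1131·cos θ + -0.1908·sin θ = 0.1715
  γ=atan2(-0.1908,0.1131)=-1.0359;  ψ=arccos(0.7735)=0.6864;  θ3=γ+ψ≈-0.3494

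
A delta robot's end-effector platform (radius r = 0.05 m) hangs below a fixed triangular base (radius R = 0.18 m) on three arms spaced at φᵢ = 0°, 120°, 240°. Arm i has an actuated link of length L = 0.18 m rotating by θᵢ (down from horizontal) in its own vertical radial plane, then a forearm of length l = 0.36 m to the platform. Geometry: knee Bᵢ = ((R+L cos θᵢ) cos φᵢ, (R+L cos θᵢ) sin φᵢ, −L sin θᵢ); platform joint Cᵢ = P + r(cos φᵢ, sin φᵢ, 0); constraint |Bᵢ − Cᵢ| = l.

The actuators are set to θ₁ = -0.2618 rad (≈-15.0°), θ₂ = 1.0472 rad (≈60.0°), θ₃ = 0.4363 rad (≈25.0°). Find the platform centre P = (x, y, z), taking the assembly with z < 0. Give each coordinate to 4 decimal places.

S1 = (0.3039·cos0.0°, 0.3039·sin0.0°, 0.0466) = (0.3039, 0.0000, 0.0466)
φ2=120.0°: virtual centre (-0.1100, 0.1905, -0.1559), radius l
φ3=240.0°: virtual centre (-0.1466, -0.2539, -0.0761), radius l
eliminate P² terms by subtracting sphere 1 from 2 and 3
linear system: -0.8277x+0.3811y = -0.0218−-0.4049z; -0.9009x+-0.5077y = -0.0028−-0.2453z
Cramer: x(z) = 0.0159-0.3917z;  y(z) = -0.0227+0.2118z
into |P−S₁|² = l²: 1.1983z² + 0.1228z + -0.0440 = 0;  Δ = 0.2259;  z = -0.2496 or 0.1471 → z<0 root = -0.2496
x = 0.1136, y = -0.0756

(0.1136, -0.0756, -0.2496)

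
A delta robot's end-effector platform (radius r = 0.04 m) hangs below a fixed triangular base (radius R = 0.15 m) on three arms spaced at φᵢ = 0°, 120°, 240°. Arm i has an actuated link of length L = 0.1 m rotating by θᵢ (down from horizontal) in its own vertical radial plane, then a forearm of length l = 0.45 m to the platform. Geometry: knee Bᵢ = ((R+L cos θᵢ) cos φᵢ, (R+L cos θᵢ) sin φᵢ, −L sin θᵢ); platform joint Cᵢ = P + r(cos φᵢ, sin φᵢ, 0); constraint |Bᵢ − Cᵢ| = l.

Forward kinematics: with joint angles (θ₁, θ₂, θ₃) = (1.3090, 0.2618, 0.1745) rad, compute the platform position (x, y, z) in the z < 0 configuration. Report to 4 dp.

(-0.1671, -0.0103, -0.4291)

φ1=0.0°: virtual centre (0.1359, 0.0000, -0.0966), radius l
φ2=120.0°: virtual centre (-0.1033, 0.1789, -0.0259), radius l
O3 = (0.2085·cos240.0°, 0.2085·sin240.0°, -0.0174) = (-0.1042, -0.1806, -0.0174)
subtract pairs → two planes through P
linear system: -0.4784x+0.3578y = 0.0156−0.1414z; -0.4802x+-0.3611y = 0.0160−0.1585z
Cramer: x(z) = -0.0329+0.3128z;  y(z) = -0.0005+0.0229z
into |P−O₁|² = l²: 1.0983z² + 0.0876z + -0.1647 = 0;  Δ = 0.7312;  z = -0.4291 or 0.3494 → z<0 root = -0.4291
x = -0.1671, y = -0.0103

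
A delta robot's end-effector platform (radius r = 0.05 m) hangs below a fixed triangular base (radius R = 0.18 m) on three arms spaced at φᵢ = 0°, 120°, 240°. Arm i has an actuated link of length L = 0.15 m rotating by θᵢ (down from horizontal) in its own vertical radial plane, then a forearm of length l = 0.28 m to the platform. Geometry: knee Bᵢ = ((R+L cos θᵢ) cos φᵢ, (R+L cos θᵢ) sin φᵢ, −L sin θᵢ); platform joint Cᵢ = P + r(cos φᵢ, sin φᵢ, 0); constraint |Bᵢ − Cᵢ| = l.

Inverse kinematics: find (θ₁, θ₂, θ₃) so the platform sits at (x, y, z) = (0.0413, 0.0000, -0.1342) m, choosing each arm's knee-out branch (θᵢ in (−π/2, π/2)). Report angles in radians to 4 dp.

φ1=0.0° → target in arm frame (0.0413, 0.0000)
  A=0.0887, B=-0.1342, C=(l²−L²−A²−y'²−z²)/(2L)=0.1001
  θ1 = atan2(B,A) + arccos(C/0.1609) = -0.0874
arm 2 (φ=120.0°): x'=-0.0206, y'=-0.0358
  A cos θ + B sin θ = C:  0.1507·cos θ + -0.1342·sin θ = 0.0464
  √(A²+B²)=0.2018;  θ2 = -0.7277+1.3388 ≈ 0.6111
rotate P by −φ3: (-0.0207, 0.0358, -0.1342)
  A cos θ + B sin θ = C:  0.1507·cos θ + -0.1342·sin θ = 0.0464
  θ3 = atan2(B,A) + arccos(C/0.2018) = 0.6111

θ₁ = -0.0874, θ₂ = 0.6111, θ₃ = 0.6111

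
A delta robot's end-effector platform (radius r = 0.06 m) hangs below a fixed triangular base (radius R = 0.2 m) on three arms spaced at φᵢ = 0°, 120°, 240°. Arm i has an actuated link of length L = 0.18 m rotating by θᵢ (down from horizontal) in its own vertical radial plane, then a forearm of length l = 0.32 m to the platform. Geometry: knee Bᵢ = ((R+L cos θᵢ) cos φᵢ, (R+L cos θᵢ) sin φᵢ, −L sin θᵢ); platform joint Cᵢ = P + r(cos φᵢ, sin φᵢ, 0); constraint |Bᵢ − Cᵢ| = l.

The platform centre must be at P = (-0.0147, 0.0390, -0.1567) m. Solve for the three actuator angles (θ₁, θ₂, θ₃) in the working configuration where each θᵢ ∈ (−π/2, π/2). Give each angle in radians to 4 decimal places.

θ₁ = 0.5240, θ₂ = -0.0005, θ₃ = 0.6110

rotate P by −φ1: (-0.0147, 0.0390, -0.1567)
  A cos θ + B sin θ = C:  0.1547·cos θ + -0.1567·sin θ = 0.0555
  √(A²+B²)=0.2202;  θ1 = -0.7918+1.3158 ≈ 0.5240
φ2=120.0° → target in arm frame (0.0411, -0.0068)
  e−x'=0.0989;  (l²−L²−(e−x')²−y'²−z²)/2L = 0.0990
  θ2 = atan2(B,A) + arccos(C/0.1853) = -0.0005
rotate P by −φ3: (-0.0264, -0.0322, -0.1567)
  e−x'=0.1664;  (l²−L²−(e−x')²−y'²−z²)/2L = 0.0464
  θ3 = atan2(B,A) + arccos(C/0.2286) = 0.6110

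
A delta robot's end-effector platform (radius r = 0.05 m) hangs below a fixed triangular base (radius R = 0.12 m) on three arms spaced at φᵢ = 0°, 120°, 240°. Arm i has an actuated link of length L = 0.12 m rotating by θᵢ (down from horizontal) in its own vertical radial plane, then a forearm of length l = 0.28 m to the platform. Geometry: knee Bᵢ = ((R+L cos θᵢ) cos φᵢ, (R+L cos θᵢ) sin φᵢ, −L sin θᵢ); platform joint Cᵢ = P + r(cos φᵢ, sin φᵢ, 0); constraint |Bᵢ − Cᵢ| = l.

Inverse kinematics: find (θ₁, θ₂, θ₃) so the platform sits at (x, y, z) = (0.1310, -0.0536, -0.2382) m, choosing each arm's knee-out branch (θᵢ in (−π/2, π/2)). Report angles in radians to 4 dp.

φ1=0.0° → target in arm frame (0.1310, -0.0536)
  A=-0.0610, B=-0.2382, C=(l²−L²−A²−y'²−z²)/(2L)=0.0028
  √(A²+B²)=0.2459;  θ1 = -1.8215+1.5595 ≈ -0.2620
rotate P by −φ2: (-0.1119, -0.0866, -0.2382)
  A=0.1819, B=-0.2382, C=(l²−L²−A²−y'²−z²)/(2L)=-0.1389
  √(A²+B²)=0.2997;  θ2 = -0.9186+2.0527 ≈ 1.1342
rotate P by −φ3: (-0.0191, 0.1402, -0.2382)
  A=0.0891, B=-0.2382, C=(l²−L²−A²−y'²−z²)/(2L)=-0.0848
  θ3 = atan2(B,A) + arccos(C/0.2543) = 0.6977

θ₁ = -0.2620, θ₂ = 1.1342, θ₃ = 0.6977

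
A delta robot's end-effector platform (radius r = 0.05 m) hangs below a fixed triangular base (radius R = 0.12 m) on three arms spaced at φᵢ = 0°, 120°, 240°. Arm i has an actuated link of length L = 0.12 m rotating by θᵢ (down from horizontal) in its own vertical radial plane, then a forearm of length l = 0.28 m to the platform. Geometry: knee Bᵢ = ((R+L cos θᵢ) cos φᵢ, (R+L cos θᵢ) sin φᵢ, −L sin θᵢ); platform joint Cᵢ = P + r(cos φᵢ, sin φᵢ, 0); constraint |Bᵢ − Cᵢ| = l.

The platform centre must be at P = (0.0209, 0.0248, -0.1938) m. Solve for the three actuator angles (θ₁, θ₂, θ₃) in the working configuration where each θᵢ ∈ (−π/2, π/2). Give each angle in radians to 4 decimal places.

arm 1 (φ=0.0°): x'=0.0209, y'=0.0248
  A cos θ + B sin θ = C:  0.0491·cos θ + -0.1938·sin θ = 0.0976
  γ=atan2(-0.1938,0.0491)=-1.3227;  ψ=arccos(0.4880)=1.0610;  θ1=γ+ψ≈-0.2617
arm 2 (φ=120.0°): x'=0.0110, y'=-0.0305
  A=0.0590, B=-0.1938, C=(l²−L²−A²−y'²−z²)/(2L)=0.0918
  γ=atan2(-0.1938,0.0590)=-1.2754;  ψ=arccos(0.4532)=1.1004;  θ2=γ+ψ≈-0.1750
rotate P by −φ3: (-0.0319, 0.0057, -0.1938)
  e−x'=0.1019;  (l²−L²−(e−x')²−y'²−z²)/2L = 0.0667
  θ3 = atan2(B,A) + arccos(C/0.2190) = 0.1744

θ₁ = -0.2617, θ₂ = -0.1750, θ₃ = 0.1744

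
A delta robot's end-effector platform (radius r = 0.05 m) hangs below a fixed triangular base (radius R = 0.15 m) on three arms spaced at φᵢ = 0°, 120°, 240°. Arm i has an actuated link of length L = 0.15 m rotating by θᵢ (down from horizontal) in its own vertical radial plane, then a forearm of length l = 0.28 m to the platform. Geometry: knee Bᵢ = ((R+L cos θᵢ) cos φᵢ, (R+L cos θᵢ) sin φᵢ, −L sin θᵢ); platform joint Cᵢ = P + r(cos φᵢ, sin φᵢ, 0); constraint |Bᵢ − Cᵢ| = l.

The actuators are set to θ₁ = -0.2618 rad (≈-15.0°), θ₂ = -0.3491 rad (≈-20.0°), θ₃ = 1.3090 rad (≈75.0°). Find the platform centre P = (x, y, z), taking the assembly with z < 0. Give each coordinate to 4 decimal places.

(0.0672, 0.1241, -0.1385)

φ1=0.0°: virtual centre (0.2449, 0.0000, 0.0388), radius l
φ2=120.0°: virtual centre (-0.1205, 0.2087, 0.0513), radius l
arm 3 at φ=240.0°: ρ3 = 0.1388;  S3 = (-0.0694, -0.1202, -0.1449)
|S₂|²−|S₁|² = -0.0008;  |S₃|²−|S₁|² = -0.0212
linear system: -0.7307x+0.4173y = -0.0008−0.0250z; -0.6286x+-0.2404y = -0.0212−-0.3674z
det = 0.4380;  x = 0.0206+-0.3364z,  y = 0.0343+-0.6488z
quadratic in z: (1.5340)z²+(0.0288)z+(-0.0254)=0, √Δ=0.3961 → z ∈ {-0.1385, 0.1197}; z = -0.1385 (taking z<0)
x = 0.0672, y = 0.1241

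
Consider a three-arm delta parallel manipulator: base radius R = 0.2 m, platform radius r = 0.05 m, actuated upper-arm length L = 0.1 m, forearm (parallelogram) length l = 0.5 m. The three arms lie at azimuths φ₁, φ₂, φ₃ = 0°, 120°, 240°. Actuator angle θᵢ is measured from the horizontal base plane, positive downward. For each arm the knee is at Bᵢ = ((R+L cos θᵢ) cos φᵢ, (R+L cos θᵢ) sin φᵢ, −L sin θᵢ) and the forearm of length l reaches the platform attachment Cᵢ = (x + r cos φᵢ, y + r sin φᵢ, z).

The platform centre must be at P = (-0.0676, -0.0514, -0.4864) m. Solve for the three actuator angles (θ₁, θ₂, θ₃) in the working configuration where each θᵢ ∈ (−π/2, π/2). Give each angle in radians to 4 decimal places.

φ1=0.0° → target in arm frame (-0.0676, -0.0514)
  A=0.2176, B=-0.4864, C=(l²−L²−A²−y'²−z²)/(2L)=-0.2329
  γ=atan2(-0.4864,0.2176)=-1.1501;  ψ=arccos(-0.4370)=2.0231;  θ1=γ+ψ≈0.8730
rotate P by −φ2: (-0.0107, 0.0842, -0.4864)
  e−x'=0.1607;  (l²−L²−(e−x')²−y'²−z²)/2L = -0.1476
  √(A²+B²)=0.5123;  θ2 = -1.2517+1.8630 ≈ 0.6113
rotate P by −φ3: (0.0783, -0.0328, -0.4864)
  A=0.0717, B=-0.4864, C=(l²−L²−A²−y'²−z²)/(2L)=-0.0140
  θ3 = atan2(B,A) + arccos(C/0.4917) = 0.1748

θ₁ = 0.8730, θ₂ = 0.6113, θ₃ = 0.1748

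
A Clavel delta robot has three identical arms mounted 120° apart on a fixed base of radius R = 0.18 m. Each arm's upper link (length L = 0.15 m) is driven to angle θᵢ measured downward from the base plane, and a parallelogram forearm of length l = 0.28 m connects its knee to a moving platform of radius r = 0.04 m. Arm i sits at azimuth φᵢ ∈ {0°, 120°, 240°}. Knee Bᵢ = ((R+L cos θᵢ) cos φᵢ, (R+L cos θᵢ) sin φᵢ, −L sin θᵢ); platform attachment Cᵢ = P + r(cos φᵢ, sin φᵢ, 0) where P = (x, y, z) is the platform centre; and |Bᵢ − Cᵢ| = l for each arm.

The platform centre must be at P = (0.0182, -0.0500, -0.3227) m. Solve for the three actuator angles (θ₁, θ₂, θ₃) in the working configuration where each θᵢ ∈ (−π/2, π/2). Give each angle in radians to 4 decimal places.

θ₁ = 1.0472, θ₂ = 1.3966, θ₃ = 0.9598

φ1=0.0° → target in arm frame (0.0182, -0.0500)
  A cos θ + B sin θ = C:  0.1218·cos θ + -0.3227·sin θ = -0.2186
  √(A²+B²)=0.3449;  θ1 = -1.2099+2.2571 ≈ 1.0472
φ2=120.0° → target in arm frame (-0.0524, 0.0092)
  e−x'=0.1924;  (l²−L²−(e−x')²−y'²−z²)/2L = -0.2845
  γ=atan2(-0.3227,0.1924)=-1.0332;  ψ=arccos(-0.7571)=2.4297;  θ2=γ+ψ≈1.3966
rotate P by −φ3: (0.0342, 0.0408, -0.3227)
  e−x'=0.1058;  (l²−L²−(e−x')²−y'²−z²)/2L = -0.2036
  √(A²+B²)=0.3396;  θ3 = -1.2540+2.2138 ≈ 0.9598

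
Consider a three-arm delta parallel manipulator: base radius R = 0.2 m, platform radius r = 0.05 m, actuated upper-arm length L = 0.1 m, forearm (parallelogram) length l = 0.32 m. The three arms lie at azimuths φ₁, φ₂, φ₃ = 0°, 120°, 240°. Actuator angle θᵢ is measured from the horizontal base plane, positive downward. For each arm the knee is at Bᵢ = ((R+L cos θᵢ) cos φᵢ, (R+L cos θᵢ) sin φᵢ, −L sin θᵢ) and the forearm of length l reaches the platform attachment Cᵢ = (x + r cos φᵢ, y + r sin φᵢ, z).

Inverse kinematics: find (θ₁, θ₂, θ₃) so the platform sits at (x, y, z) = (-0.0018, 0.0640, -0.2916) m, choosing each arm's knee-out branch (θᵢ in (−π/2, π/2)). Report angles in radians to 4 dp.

φ1=0.0° → target in arm frame (-0.0018, 0.0640)
  e−x'=0.1518;  (l²−L²−(e−x')²−y'²−z²)/2L = -0.0988
  θ1 = atan2(B,A) + arccos(C/0.3287) = 0.7854
rotate P by −φ2: (0.0563, -0.0304, -0.2916)
  A=0.0937, B=-0.2916, C=(l²−L²−A²−y'²−z²)/(2L)=-0.0117
  √(A²+B²)=0.3063;  θ2 = -1.2600+1.6089 ≈ 0.3489
arm 3 (φ=240.0°): x'=-0.0545, y'=-0.0336
  e−x'=0.2045;  (l²−L²−(e−x')²−y'²−z²)/2L = -0.1779
  θ3 = atan2(B,A) + arccos(C/0.3562) = 1.1348

θ₁ = 0.7854, θ₂ = 0.3489, θ₃ = 1.1348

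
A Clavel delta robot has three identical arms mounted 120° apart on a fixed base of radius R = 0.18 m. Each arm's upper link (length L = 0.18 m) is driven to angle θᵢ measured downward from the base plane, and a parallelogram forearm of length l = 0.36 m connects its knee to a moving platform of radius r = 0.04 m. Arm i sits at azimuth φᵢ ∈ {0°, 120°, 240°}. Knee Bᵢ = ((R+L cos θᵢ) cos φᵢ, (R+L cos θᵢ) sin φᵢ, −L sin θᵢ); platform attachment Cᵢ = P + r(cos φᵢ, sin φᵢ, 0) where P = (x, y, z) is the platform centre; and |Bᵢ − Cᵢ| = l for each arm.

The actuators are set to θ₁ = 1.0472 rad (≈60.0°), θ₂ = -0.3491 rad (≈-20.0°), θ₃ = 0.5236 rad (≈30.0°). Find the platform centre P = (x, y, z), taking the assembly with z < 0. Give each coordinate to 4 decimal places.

arm 1 at φ=0.0°: ρ1 = 0.2300;  centre 1 = (0.2300, 0.0000, -0.1559)
centre 2 = (0.3091·cos120.0°, 0.3091·sin120.0°, 0.0616) = (-0.1546, 0.2677, 0.0616)
centre 3 = (0.2959·cos240.0°, 0.2959·sin240.0°, -0.0900) = (-0.1479, -0.2562, -0.0900)
subtract pairs → two planes through P
linear system: -0.7691x+0.5355y = 0.0222−0.4349z; -0.7559x+-0.5125y = 0.0184−0.1318z
Cramer: x(z) = -0.0266+0.3673z;  y(z) = 0.0032-0.2846z
sphere 1 gives Az²+Bz+C=0 with A=1.2159, B=0.1215, C=-0.0395;  B²−4AC=0.2067;  roots -0.2369, 0.1370;  negative root z = -0.2369
x = -0.1136, y = 0.0706

(-0.1136, 0.0706, -0.2369)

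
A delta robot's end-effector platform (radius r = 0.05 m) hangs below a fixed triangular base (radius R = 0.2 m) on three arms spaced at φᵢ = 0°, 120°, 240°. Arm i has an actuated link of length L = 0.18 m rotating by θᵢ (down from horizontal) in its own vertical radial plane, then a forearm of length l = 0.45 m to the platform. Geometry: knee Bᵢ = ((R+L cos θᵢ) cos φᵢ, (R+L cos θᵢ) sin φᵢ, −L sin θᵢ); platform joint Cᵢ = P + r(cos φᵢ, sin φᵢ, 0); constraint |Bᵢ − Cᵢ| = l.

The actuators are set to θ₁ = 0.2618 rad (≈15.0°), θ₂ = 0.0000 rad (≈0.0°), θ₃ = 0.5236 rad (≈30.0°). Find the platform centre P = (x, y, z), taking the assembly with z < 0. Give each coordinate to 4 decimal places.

(0.0021, 0.0645, -0.3545)

arm 1 at φ=0.0°: (R−r)+L cos θ1 = 0.3239;  S1 = (0.3239, 0.0000, -0.0466)
φ2=120.0°: virtual centre (-0.1650, 0.2858, 0.0000), radius l
φ3=240.0°: virtual centre (-0.1529, -0.2649, -0.0900), radius l
subtract pairs → two planes through P
linear system: -0.9777x+0.5716y = 0.0018−0.0932z; -0.9536x+-0.5298y = -0.0054−-0.0868z
Cramer: x(z) = 0.0020-0.0002z;  y(z) = 0.0066-0.1634z
sphere 1 gives Az²+Bz+C=0 with A=1.0267, B=0.0912, C=-0.0967;  B²−4AC=0.4054;  roots -0.3545, 0.2657;  negative root z = -0.3545
x = 0.0021, y = 0.0645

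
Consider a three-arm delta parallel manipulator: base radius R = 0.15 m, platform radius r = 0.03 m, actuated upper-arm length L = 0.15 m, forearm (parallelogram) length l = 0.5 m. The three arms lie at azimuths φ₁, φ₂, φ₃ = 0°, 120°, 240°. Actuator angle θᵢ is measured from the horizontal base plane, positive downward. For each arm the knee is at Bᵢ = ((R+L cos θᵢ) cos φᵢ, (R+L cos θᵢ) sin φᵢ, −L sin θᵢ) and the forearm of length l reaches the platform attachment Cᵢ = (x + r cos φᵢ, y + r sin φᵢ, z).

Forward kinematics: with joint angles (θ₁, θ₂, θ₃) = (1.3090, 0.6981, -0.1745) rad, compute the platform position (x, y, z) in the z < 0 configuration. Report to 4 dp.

φ1=0.0°: virtual centre (0.1588, 0.0000, -0.1449), radius l
φ2=120.0°: virtual centre (-0.1175, 0.2034, -0.0964), radius l
arm 3 at φ=240.0°: e+L cos θ3 = 0.2677;  centre 3 = (-0.1339, -0.2319, 0.0260)
|centre ₂|²−|centre ₁|² = 0.0183;  |centre ₃|²−|centre ₁|² = 0.0261
linear system: -0.5526x+0.4069y = 0.0183−0.0969z; -0.5854x+-0.4637y = 0.0261−0.3419z
det = 0.4944;  x = -0.0386+0.3723z,  y = -0.0076+0.2673z
sphere 1 gives Az²+Bz+C=0 with A=1.2100, B=0.1387, C=-0.1900;  B²−4AC=0.9387;  roots -0.4577, 0.3430;  negative root z = -0.4577
x = -0.2090, y = -0.1299

(-0.2090, -0.1299, -0.4577)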